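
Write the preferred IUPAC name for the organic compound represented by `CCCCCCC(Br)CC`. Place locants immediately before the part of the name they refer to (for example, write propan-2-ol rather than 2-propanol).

The longest continuous carbon chain has 9 atoms, so the parent hydride is nonane.
Number the chain so that the substituent locant set {3} is lower than {7} at the first point of difference.
That gives a bromo group at C-3.
Assembling the pieces gives 3-bromononane.

3-bromononane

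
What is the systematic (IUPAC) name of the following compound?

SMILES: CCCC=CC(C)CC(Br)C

8-bromo-6-methylnon-4-ene

The longest carbon chain that includes the multiple bond has 9 carbons, so the parent hydride is nonane.
The chain contains a C=C double bond, so the unsaturation ending is -ene.
Number the chain so that numbering from this end puts the double bond at C-4 rather than C-5.
With this numbering: the double bond between C-4 and C-5; a bromo group at C-8; a methyl group at C-6.
Prefixes are listed alphabetically: bromo, methyl.
The name is 8-bromo-6-methylnon-4-ene.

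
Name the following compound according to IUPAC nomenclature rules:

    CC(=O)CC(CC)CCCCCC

4-ethyldecan-2-one

Counting along the main chain through the carbonyl gives 10 carbons: the parent is decane.
The principal characteristic group is a ketone (C=O on an internal carbon), named with the suffix -one.
Number the chain so that numbering from this end puts the carbonyl group at C-2 rather than C-9.
That gives the carbonyl at C-2; an ethyl group at C-4.
The name is 4-ethyldecan-2-one.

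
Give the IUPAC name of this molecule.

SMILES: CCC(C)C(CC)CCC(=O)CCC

7-ethyl-8-methyldecan-4-one

Counting along the main chain through the carbonyl gives 10 carbons: the parent is decane.
The highest-priority functional group is a ketone (C=O on an internal carbon), so the name ends in -one.
Number the chain so that numbering from this end puts the carbonyl group at C-4 rather than C-7.
This places the carbonyl at C-4; an ethyl group at C-7; a methyl group at C-8.
The substituents are ordered alphabetically, ignoring any di-/tri- multipliers.
Putting it together: 7-ethyl-8-methyldecan-4-one.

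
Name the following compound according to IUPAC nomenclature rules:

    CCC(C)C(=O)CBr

1-bromo-3-methylpentan-2-one

The longest chain bearing the carbonyl is 5 carbons long (pentane).
The principal characteristic group is a ketone (C=O on an internal carbon), named with the suffix -one.
The numbering direction is chosen so that numbering from this end puts the carbonyl group at C-2 rather than C-4.
That gives the carbonyl at C-2; a bromo group at C-1; a methyl group at C-3.
The substituents are ordered alphabetically, ignoring any di-/tri- multipliers.
Putting it together: 1-bromo-3-methylpentan-2-one.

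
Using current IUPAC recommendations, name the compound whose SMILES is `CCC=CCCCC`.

oct-3-ene

The longest chain bearing the multiple bond is 8 carbons long (octane).
There is one C=C double bond, indicated by the ending -ene.
Number the chain so that numbering from this end puts the double bond at C-3 rather than C-5.
That gives the double bond between C-3 and C-4.
Assembling the pieces gives oct-3-ene.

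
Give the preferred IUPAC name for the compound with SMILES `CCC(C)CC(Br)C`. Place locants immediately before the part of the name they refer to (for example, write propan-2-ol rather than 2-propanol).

The longest carbon chain is 6 atoms: the parent is hexane.
Number the chain so that the substituent locant set {2,4} is lower than {3,5} at the first point of difference.
This places a bromo group at C-2; a methyl group at C-4.
The substituents are ordered alphabetically, ignoring any di-/tri- multipliers.
Assembling the pieces gives 2-bromo-4-methylhexane.

2-bromo-4-methylhexane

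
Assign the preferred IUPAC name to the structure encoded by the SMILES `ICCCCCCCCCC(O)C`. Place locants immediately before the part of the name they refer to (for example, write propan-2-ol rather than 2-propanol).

11-iodoundecan-2-ol

Counting along the main chain through the –OH group gives 11 carbons: the parent is undecane.
The highest-priority functional group is an alcohol (–OH), so the name ends in -ol.
Choose the numbering such that numbering from this end puts the hydroxyl group at C-2 rather than C-10.
This places the hydroxyl at C-2; an iodo group at C-11.
The name is 11-iodoundecan-2-ol.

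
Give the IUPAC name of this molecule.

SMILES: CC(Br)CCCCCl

5-bromo-1-chlorohexane

The longest carbon chain is 6 atoms: the parent is hexane.
The numbering direction is chosen so that the substituent locant set {1,5} is lower than {2,6} at the first point of difference.
That gives a bromo group at C-5; a chloro group at C-1.
The substituents are ordered alphabetically, ignoring any di-/tri- multipliers.
Putting it together: 5-bromo-1-chlorohexane.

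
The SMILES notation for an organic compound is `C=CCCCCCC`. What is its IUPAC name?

The longest chain bearing the multiple bond is 8 carbons long (octane).
A C=C double bond in the chain gives the infix -ene-.
Choose the numbering such that numbering from this end puts the double bond at C-1 rather than C-7.
With this numbering: the double bond between C-1 and C-2.
The name is oct-1-ene.

oct-1-ene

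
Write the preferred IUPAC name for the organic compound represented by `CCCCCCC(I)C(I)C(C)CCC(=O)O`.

5,6-diiodo-4-methyldodecanoic acid

The longest carbon chain that includes the –COOH group has 12 carbons, so the parent hydride is dodecane.
The highest-priority functional group is a carboxylic acid (terminal –COOH), so the name ends in -oic acid.
Choose the numbering such that the carboxylic acid carbon is C-1 by definition.
With this numbering: iodo groups at C-5 and C-6; a methyl group at C-4.
Substituent prefixes are cited in alphabetical order (multiplying prefixes like di-/tri- are ignored for ordering).
Putting it together: 5,6-diiodo-4-methyldodecanoic acid.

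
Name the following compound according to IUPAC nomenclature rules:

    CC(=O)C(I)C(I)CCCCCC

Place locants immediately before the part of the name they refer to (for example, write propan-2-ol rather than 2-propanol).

3,4-diiododecan-2-one

The longest carbon chain that includes the carbonyl has 10 carbons, so the parent hydride is decane.
The principal characteristic group is a ketone (C=O on an internal carbon), named with the suffix -one.
Choose the numbering such that numbering from this end puts the carbonyl group at C-2 rather than C-9.
That gives the carbonyl at C-2; iodo groups at C-3 and C-4.
The name is 3,4-diiododecan-2-one.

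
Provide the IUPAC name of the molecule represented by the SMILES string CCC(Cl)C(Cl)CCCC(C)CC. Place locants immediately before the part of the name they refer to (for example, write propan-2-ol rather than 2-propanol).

3,4-dichloro-8-methyldecane

The parent chain contains 10 carbons (decane).
Number the chain so that the substituent locant set {3,4,8} is lower than {3,7,8} at the first point of difference.
This places chloro groups at C-3 and C-4; a methyl group at C-8.
Substituent prefixes are cited in alphabetical order (multiplying prefixes like di-/tri- are ignored for ordering).
The name is 3,4-dichloro-8-methyldecane.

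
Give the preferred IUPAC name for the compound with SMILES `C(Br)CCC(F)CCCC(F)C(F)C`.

The parent chain contains 10 carbons (decane).
Number the chain so that the substituent locant set {1,4,8,9} is lower than {2,3,7,10} at the first point of difference.
That gives a bromo group at C-1; fluoro groups at C-4 and C-8 and C-9.
Prefixes are listed alphabetically: bromo, fluoro.
The name is 1-bromo-4,8,9-trifluorodecane.

1-bromo-4,8,9-trifluorodecane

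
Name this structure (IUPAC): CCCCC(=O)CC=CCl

1-chlorooct-1-en-4-one

Counting along the main chain through the carbonyl and the multiple bond gives 8 carbons: the parent is octane.
A ketone (C=O on an internal carbon) is the principal characteristic group, giving the suffix -one.
The chain contains a C=C double bond, so the unsaturation ending is -ene.
The numbering direction is chosen so that numbering from this end puts the carbonyl group at C-4 rather than C-5.
That gives the carbonyl at C-4; the double bond between C-1 and C-2; a chloro group at C-1.
Assembling the pieces gives 1-chlorooct-1-en-4-one.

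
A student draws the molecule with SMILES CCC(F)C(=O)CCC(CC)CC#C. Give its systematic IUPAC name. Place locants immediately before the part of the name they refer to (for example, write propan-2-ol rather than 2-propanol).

The longest chain bearing the carbonyl and the multiple bond is 10 carbons long (decane).
The highest-priority functional group is a ketone (C=O on an internal carbon), so the name ends in -one.
A C≡C triple bond in the chain gives the infix -yne-.
Choose the numbering such that numbering from this end puts the carbonyl group at C-4 rather than C-7.
This places the carbonyl at C-4; the triple bond between C-9 and C-10; an ethyl group at C-7; a fluoro group at C-3.
Prefixes are listed alphabetically: ethyl, fluoro.
Assembling the pieces gives 7-ethyl-3-fluorodec-9-yn-4-one.

7-ethyl-3-fluorodec-9-yn-4-one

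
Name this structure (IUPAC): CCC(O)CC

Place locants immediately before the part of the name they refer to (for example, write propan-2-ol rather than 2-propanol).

pentan-3-ol

The longest carbon chain that includes the –OH group has 5 carbons, so the parent hydride is pentane.
The highest-priority functional group is an alcohol (–OH), so the name ends in -ol.
Numbering from either end gives identical locants here.
That gives the hydroxyl at C-3.
Assembling the pieces gives pentan-3-ol.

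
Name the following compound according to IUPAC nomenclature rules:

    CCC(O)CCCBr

The longest carbon chain that includes the –OH group has 6 carbons, so the parent hydride is hexane.
The highest-priority functional group is an alcohol (–OH), so the name ends in -ol.
Choose the numbering such that numbering from this end puts the hydroxyl group at C-3 rather than C-4.
This places the hydroxyl at C-3; a bromo group at C-6.
The name is 6-bromohexan-3-ol.

6-bromohexan-3-ol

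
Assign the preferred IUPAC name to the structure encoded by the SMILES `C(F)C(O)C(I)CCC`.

The longest carbon chain that includes the –OH group has 6 carbons, so the parent hydride is hexane.
An alcohol (–OH) is the principal characteristic group, giving the suffix -ol.
Choose the numbering such that numbering from this end puts the hydroxyl group at C-2 rather than C-5.
This places the hydroxyl at C-2; a fluoro group at C-1; an iodo group at C-3.
The substituents are ordered alphabetically, ignoring any di-/tri- multipliers.
The name is 1-fluoro-3-iodohexan-2-ol.

1-fluoro-3-iodohexan-2-ol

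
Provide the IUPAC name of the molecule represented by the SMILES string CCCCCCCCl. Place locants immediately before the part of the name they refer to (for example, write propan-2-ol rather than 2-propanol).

1-chloroheptane

The parent chain contains 7 carbons (heptane).
Choose the numbering such that the substituent locant set {1} is lower than {7} at the first point of difference.
With this numbering: a chloro group at C-1.
Assembling the pieces gives 1-chloroheptane.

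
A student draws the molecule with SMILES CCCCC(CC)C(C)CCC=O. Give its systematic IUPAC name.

The longest carbon chain that includes the –CHO group has 9 carbons, so the parent hydride is nonane.
The highest-priority functional group is an aldehyde (terminal –CHO), so the name ends in -al.
Choose the numbering such that the aldehyde carbon is C-1 by definition.
This places an ethyl group at C-5; a methyl group at C-4.
Prefixes are listed alphabetically: ethyl, methyl.
The name is 5-ethyl-4-methylnonanal.

5-ethyl-4-methylnonanal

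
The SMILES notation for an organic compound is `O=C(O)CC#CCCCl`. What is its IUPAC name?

6-chlorohex-3-ynoic acid

The longest carbon chain that includes the –COOH group and the multiple bond has 6 carbons, so the parent hydride is hexane.
A carboxylic acid (terminal –COOH) is the principal characteristic group, giving the suffix -oic acid.
A C≡C triple bond in the chain gives the infix -yne-.
Choose the numbering such that the carboxylic acid carbon is C-1 by definition.
That gives the triple bond between C-3 and C-4; a chloro group at C-6.
Assembling the pieces gives 6-chlorohex-3-ynoic acid.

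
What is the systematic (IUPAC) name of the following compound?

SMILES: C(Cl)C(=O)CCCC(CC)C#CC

The longest chain bearing the carbonyl and the multiple bond is 9 carbons long (nonane).
The principal characteristic group is a ketone (C=O on an internal carbon), named with the suffix -one.
The chain contains a C≡C triple bond, so the unsaturation ending is -yne.
Number the chain so that numbering from this end puts the carbonyl group at C-2 rather than C-8.
With this numbering: the carbonyl at C-2; the triple bond between C-7 and C-8; a chloro group at C-1; an ethyl group at C-6.
The substituents are ordered alphabetically, ignoring any di-/tri- multipliers.
The name is 1-chloro-6-ethylnon-7-yn-2-one.

1-chloro-6-ethylnon-7-yn-2-one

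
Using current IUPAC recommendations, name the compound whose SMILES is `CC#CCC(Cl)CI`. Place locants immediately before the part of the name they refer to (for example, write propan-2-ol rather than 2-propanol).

5-chloro-6-iodohex-2-yne

The longest carbon chain that includes the multiple bond has 6 carbons, so the parent hydride is hexane.
A C≡C triple bond in the chain gives the infix -yne-.
Choose the numbering such that numbering from this end puts the triple bond at C-2 rather than C-4.
This places the triple bond between C-2 and C-3; a chloro group at C-5; an iodo group at C-6.
The substituents are ordered alphabetically, ignoring any di-/tri- multipliers.
Putting it together: 5-chloro-6-iodohex-2-yne.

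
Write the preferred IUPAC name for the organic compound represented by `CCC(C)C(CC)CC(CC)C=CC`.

The longest carbon chain that includes the multiple bond has 9 carbons, so the parent hydride is nonane.
There is one C=C double bond, indicated by the ending -ene.
Choose the numbering such that numbering from this end puts the double bond at C-2 rather than C-7.
This places the double bond between C-2 and C-3; ethyl groups at C-4 and C-6; a methyl group at C-7.
Prefixes are listed alphabetically: ethyl, methyl.
The name is 4,6-diethyl-7-methylnon-2-ene.

4,6-diethyl-7-methylnon-2-ene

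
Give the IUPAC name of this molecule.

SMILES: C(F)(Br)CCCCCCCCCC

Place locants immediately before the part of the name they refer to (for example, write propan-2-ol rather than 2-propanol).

1-bromo-1-fluoroundecane

The longest continuous carbon chain has 11 atoms, so the parent hydride is undecane.
Number the chain so that the substituent locant set {1,1} is lower than {11,11} at the first point of difference.
This places a bromo group at C-1; a fluoro group at C-1.
The substituents are ordered alphabetically, ignoring any di-/tri- multipliers.
Assembling the pieces gives 1-bromo-1-fluoroundecane.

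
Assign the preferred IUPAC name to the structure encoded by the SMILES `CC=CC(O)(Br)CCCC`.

4-bromooct-2-en-4-ol

The longest chain bearing the –OH group and the multiple bond is 8 carbons long (octane).
The highest-priority functional group is an alcohol (–OH), so the name ends in -ol.
A C=C double bond in the chain gives the infix -ene-.
The numbering direction is chosen so that numbering from this end puts the hydroxyl group at C-4 rather than C-5.
This places the hydroxyl at C-4; the double bond between C-2 and C-3; a bromo group at C-4.
Assembling the pieces gives 4-bromooct-2-en-4-ol.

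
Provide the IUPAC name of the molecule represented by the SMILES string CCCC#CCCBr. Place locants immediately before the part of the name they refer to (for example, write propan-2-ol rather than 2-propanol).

Counting along the main chain through the multiple bond gives 7 carbons: the parent is heptane.
There is one C≡C triple bond, indicated by the ending -yne.
Number the chain so that numbering from this end puts the triple bond at C-3 rather than C-4.
With this numbering: the triple bond between C-3 and C-4; a bromo group at C-1.
Putting it together: 1-bromohept-3-yne.

1-bromohept-3-yne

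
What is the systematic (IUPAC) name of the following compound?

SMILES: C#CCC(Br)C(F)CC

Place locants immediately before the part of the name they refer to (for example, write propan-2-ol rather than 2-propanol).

The longest chain bearing the multiple bond is 7 carbons long (heptane).
The chain contains a C≡C triple bond, so the unsaturation ending is -yne.
The numbering direction is chosen so that numbering from this end puts the triple bond at C-1 rather than C-6.
That gives the triple bond between C-1 and C-2; a bromo group at C-4; a fluoro group at C-5.
Substituent prefixes are cited in alphabetical order (multiplying prefixes like di-/tri- are ignored for ordering).
Putting it together: 4-bromo-5-fluorohept-1-yne.

4-bromo-5-fluorohept-1-yne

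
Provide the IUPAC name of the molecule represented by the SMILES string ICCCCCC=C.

7-iodohept-1-ene

The longest carbon chain that includes the multiple bond has 7 carbons, so the parent hydride is heptane.
There is one C=C double bond, indicated by the ending -ene.
Number the chain so that numbering from this end puts the double bond at C-1 rather than C-6.
This places the double bond between C-1 and C-2; an iodo group at C-7.
Assembling the pieces gives 7-iodohept-1-ene.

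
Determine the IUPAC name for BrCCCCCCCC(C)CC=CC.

12-bromo-5-methyldodec-2-ene

The longest carbon chain that includes the multiple bond has 12 carbons, so the parent hydride is dodecane.
There is one C=C double bond, indicated by the ending -ene.
Number the chain so that numbering from this end puts the double bond at C-2 rather than C-10.
That gives the double bond between C-2 and C-3; a bromo group at C-12; a methyl group at C-5.
Prefixes are listed alphabetically: bromo, methyl.
Assembling the pieces gives 12-bromo-5-methyldodec-2-ene.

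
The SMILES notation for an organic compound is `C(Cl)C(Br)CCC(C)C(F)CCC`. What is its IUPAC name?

The parent chain contains 9 carbons (nonane).
Choose the numbering such that the substituent locant set {1,2,5,6} is lower than {4,5,8,9} at the first point of difference.
With this numbering: a bromo group at C-2; a chloro group at C-1; a fluoro group at C-6; a methyl group at C-5.
The substituents are ordered alphabetically, ignoring any di-/tri- multipliers.
Putting it together: 2-bromo-1-chloro-6-fluoro-5-methylnonane.

2-bromo-1-chloro-6-fluoro-5-methylnonane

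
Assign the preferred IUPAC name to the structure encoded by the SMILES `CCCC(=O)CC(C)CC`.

The longest chain bearing the carbonyl is 8 carbons long (octane).
The highest-priority functional group is a ketone (C=O on an internal carbon), so the name ends in -one.
The numbering direction is chosen so that numbering from this end puts the carbonyl group at C-4 rather than C-5.
This places the carbonyl at C-4; a methyl group at C-6.
Putting it together: 6-methyloctan-4-one.

6-methyloctan-4-one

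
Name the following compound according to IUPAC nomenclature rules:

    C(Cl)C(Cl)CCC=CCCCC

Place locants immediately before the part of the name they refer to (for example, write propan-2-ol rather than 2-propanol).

The longest carbon chain that includes the multiple bond has 10 carbons, so the parent hydride is decane.
There is one C=C double bond, indicated by the ending -ene.
Number the chain so that the substituent locant set {1,2} is lower than {9,10} at the first point of difference.
This places the double bond between C-5 and C-6; chloro groups at C-1 and C-2.
The name is 1,2-dichlorodec-5-ene.

1,2-dichlorodec-5-ene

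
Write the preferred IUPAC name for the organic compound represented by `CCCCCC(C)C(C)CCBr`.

1-bromo-3,4-dimethylnonane

The parent chain contains 9 carbons (nonane).
The numbering direction is chosen so that the substituent locant set {1,3,4} is lower than {6,7,9} at the first point of difference.
With this numbering: a bromo group at C-1; methyl groups at C-3 and C-4.
The substituents are ordered alphabetically, ignoring any di-/tri- multipliers.
Putting it together: 1-bromo-3,4-dimethylnonane.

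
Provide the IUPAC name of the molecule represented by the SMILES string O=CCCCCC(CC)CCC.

6-ethylnonanal

Counting along the main chain through the –CHO group gives 9 carbons: the parent is nonane.
The highest-priority functional group is an aldehyde (terminal –CHO), so the name ends in -al.
Number the chain so that the aldehyde carbon is C-1 by definition.
That gives an ethyl group at C-6.
The name is 6-ethylnonanal.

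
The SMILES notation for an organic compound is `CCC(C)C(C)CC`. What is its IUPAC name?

The longest carbon chain is 6 atoms: the parent is hexane.
Both numbering directions give the same locant set; either may be used.
That gives methyl groups at C-3 and C-4.
The name is 3,4-dimethylhexane.

3,4-dimethylhexane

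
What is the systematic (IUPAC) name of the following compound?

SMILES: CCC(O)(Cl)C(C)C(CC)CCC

3-chloro-5-ethyl-4-methyloctan-3-ol

The longest chain bearing the –OH group is 8 carbons long (octane).
An alcohol (–OH) is the principal characteristic group, giving the suffix -ol.
Choose the numbering such that numbering from this end puts the hydroxyl group at C-3 rather than C-6.
That gives the hydroxyl at C-3; a chloro group at C-3; an ethyl group at C-5; a methyl group at C-4.
Substituent prefixes are cited in alphabetical order (multiplying prefixes like di-/tri- are ignored for ordering).
The name is 3-chloro-5-ethyl-4-methyloctan-3-ol.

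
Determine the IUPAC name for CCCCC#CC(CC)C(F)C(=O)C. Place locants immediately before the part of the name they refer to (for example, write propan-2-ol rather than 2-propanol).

The longest carbon chain that includes the carbonyl and the multiple bond has 10 carbons, so the parent hydride is decane.
The principal characteristic group is a ketone (C=O on an internal carbon), named with the suffix -one.
A C≡C triple bond in the chain gives the infix -yne-.
The numbering direction is chosen so that numbering from this end puts the carbonyl group at C-2 rather than C-9.
This places the carbonyl at C-2; the triple bond between C-5 and C-6; an ethyl group at C-4; a fluoro group at C-3.
Prefixes are listed alphabetically: ethyl, fluoro.
Putting it together: 4-ethyl-3-fluorodec-5-yn-2-one.

4-ethyl-3-fluorodec-5-yn-2-one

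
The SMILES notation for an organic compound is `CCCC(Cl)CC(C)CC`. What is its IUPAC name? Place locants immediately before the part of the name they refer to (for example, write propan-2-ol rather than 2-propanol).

5-chloro-3-methyloctane

The longest continuous carbon chain has 8 atoms, so the parent hydride is octane.
Choose the numbering such that the substituent locant set {3,5} is lower than {4,6} at the first point of difference.
That gives a chloro group at C-5; a methyl group at C-3.
Prefixes are listed alphabetically: chloro, methyl.
Assembling the pieces gives 5-chloro-3-methyloctane.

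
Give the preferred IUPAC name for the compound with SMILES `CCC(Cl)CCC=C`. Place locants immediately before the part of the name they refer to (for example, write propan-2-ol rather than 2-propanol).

5-chlorohept-1-ene

The longest chain bearing the multiple bond is 7 carbons long (heptane).
There is one C=C double bond, indicated by the ending -ene.
The numbering direction is chosen so that numbering from this end puts the double bond at C-1 rather than C-6.
That gives the double bond between C-1 and C-2; a chloro group at C-5.
Assembling the pieces gives 5-chlorohept-1-ene.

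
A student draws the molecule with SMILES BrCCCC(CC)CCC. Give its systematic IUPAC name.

1-bromo-4-ethylheptane

The longest continuous carbon chain has 7 atoms, so the parent hydride is heptane.
Number the chain so that the substituent locant set {1,4} is lower than {4,7} at the first point of difference.
That gives a bromo group at C-1; an ethyl group at C-4.
The substituents are ordered alphabetically, ignoring any di-/tri- multipliers.
Assembling the pieces gives 1-bromo-4-ethylheptane.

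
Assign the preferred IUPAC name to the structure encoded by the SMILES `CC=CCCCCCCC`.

dec-2-ene

Counting along the main chain through the multiple bond gives 10 carbons: the parent is decane.
A C=C double bond in the chain gives the infix -ene-.
The numbering direction is chosen so that numbering from this end puts the double bond at C-2 rather than C-8.
That gives the double bond between C-2 and C-3.
Putting it together: dec-2-ene.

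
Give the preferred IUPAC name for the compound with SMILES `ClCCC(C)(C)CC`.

1-chloro-3,3-dimethylpentane

The parent chain contains 5 carbons (pentane).
Number the chain so that the substituent locant set {1,3,3} is lower than {3,3,5} at the first point of difference.
With this numbering: a chloro group at C-1; two methyl groups at C-3.
Substituent prefixes are cited in alphabetical order (multiplying prefixes like di-/tri- are ignored for ordering).
Assembling the pieces gives 1-chloro-3,3-dimethylpentane.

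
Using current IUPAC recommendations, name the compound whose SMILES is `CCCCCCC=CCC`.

The longest carbon chain that includes the multiple bond has 10 carbons, so the parent hydride is decane.
There is one C=C double bond, indicated by the ending -ene.
Choose the numbering such that numbering from this end puts the double bond at C-3 rather than C-7.
This places the double bond between C-3 and C-4.
Putting it together: dec-3-ene.

dec-3-ene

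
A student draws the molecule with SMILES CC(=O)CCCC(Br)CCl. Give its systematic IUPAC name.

The longest chain bearing the carbonyl is 7 carbons long (heptane).
The principal characteristic group is a ketone (C=O on an internal carbon), named with the suffix -one.
The numbering direction is chosen so that numbering from this end puts the carbonyl group at C-2 rather than C-6.
With this numbering: the carbonyl at C-2; a bromo group at C-6; a chloro group at C-7.
Substituent prefixes are cited in alphabetical order (multiplying prefixes like di-/tri- are ignored for ordering).
Assembling the pieces gives 6-bromo-7-chloroheptan-2-one.

6-bromo-7-chloroheptan-2-one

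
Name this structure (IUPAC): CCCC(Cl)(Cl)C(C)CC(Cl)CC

The longest carbon chain is 9 atoms: the parent is nonane.
The numbering direction is chosen so that the substituent locant set {3,5,6,6} is lower than {4,4,5,7} at the first point of difference.
This places chloro groups at C-3 and C-6 (×2); a methyl group at C-5.
Substituent prefixes are cited in alphabetical order (multiplying prefixes like di-/tri- are ignored for ordering).
The name is 3,6,6-trichloro-5-methylnonane.

3,6,6-trichloro-5-methylnonane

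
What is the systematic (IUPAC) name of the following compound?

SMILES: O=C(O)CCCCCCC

The longest carbon chain that includes the –COOH group has 8 carbons, so the parent hydride is octane.
The highest-priority functional group is a carboxylic acid (terminal –COOH), so the name ends in -oic acid.
The numbering direction is chosen so that the carboxylic acid carbon is C-1 by definition.
Putting it together: octanoic acid.

octanoic acid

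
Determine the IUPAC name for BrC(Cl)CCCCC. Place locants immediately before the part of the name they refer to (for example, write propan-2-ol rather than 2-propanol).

1-bromo-1-chlorohexane

The longest carbon chain is 6 atoms: the parent is hexane.
The numbering direction is chosen so that the substituent locant set {1,1} is lower than {6,6} at the first point of difference.
With this numbering: a bromo group at C-1; a chloro group at C-1.
Prefixes are listed alphabetically: bromo, chloro.
Putting it together: 1-bromo-1-chlorohexane.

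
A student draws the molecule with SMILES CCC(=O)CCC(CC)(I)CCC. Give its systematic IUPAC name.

Counting along the main chain through the carbonyl gives 9 carbons: the parent is nonane.
The highest-priority functional group is a ketone (C=O on an internal carbon), so the name ends in -one.
Choose the numbering such that numbering from this end puts the carbonyl group at C-3 rather than C-7.
That gives the carbonyl at C-3; an ethyl group at C-6; an iodo group at C-6.
Substituent prefixes are cited in alphabetical order (multiplying prefixes like di-/tri- are ignored for ordering).
The name is 6-ethyl-6-iodononan-3-one.

6-ethyl-6-iodononan-3-one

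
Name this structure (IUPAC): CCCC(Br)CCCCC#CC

8-bromoundec-2-yne

Counting along the main chain through the multiple bond gives 11 carbons: the parent is undecane.
The chain contains a C≡C triple bond, so the unsaturation ending is -yne.
The numbering direction is chosen so that numbering from this end puts the triple bond at C-2 rather than C-9.
This places the triple bond between C-2 and C-3; a bromo group at C-8.
Putting it together: 8-bromoundec-2-yne.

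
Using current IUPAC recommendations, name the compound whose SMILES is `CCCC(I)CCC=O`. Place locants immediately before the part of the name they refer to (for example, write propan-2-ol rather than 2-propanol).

The longest chain bearing the –CHO group is 7 carbons long (heptane).
The principal characteristic group is an aldehyde (terminal –CHO), named with the suffix -al.
The numbering direction is chosen so that the aldehyde carbon is C-1 by definition.
With this numbering: an iodo group at C-4.
Putting it together: 4-iodoheptanal.

4-iodoheptanal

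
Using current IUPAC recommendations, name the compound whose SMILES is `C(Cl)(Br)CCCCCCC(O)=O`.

Counting along the main chain through the –COOH group gives 8 carbons: the parent is octane.
The principal characteristic group is a carboxylic acid (terminal –COOH), named with the suffix -oic acid.
Choose the numbering such that the carboxylic acid carbon is C-1 by definition.
With this numbering: a bromo group at C-8; a chloro group at C-8.
The substituents are ordered alphabetically, ignoring any di-/tri- multipliers.
Putting it together: 8-bromo-8-chlorooctanoic acid.

8-bromo-8-chlorooctanoic acid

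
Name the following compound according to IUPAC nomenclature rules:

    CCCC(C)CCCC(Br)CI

The parent chain contains 9 carbons (nonane).
Number the chain so that the substituent locant set {1,2,6} is lower than {4,8,9} at the first point of difference.
This places a bromo group at C-2; an iodo group at C-1; a methyl group at C-6.
Prefixes are listed alphabetically: bromo, iodo, methyl.
The name is 2-bromo-1-iodo-6-methylnonane.

2-bromo-1-iodo-6-methylnonane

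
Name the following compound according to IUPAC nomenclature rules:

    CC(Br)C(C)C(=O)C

Counting along the main chain through the carbonyl gives 5 carbons: the parent is pentane.
The highest-priority functional group is a ketone (C=O on an internal carbon), so the name ends in -one.
The numbering direction is chosen so that numbering from this end puts the carbonyl group at C-2 rather than C-4.
This places the carbonyl at C-2; a bromo group at C-4; a methyl group at C-3.
Prefixes are listed alphabetically: bromo, methyl.
The name is 4-bromo-3-methylpentan-2-one.

4-bromo-3-methylpentan-2-one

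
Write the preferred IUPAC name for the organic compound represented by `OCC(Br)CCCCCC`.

2-bromooctan-1-ol

The longest chain bearing the –OH group is 8 carbons long (octane).
The principal characteristic group is an alcohol (–OH), named with the suffix -ol.
Choose the numbering such that numbering from this end puts the hydroxyl group at C-1 rather than C-8.
That gives the hydroxyl at C-1; a bromo group at C-2.
Putting it together: 2-bromooctan-1-ol.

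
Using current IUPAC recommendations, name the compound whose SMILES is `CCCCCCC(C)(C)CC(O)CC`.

The longest carbon chain that includes the –OH group has 11 carbons, so the parent hydride is undecane.
An alcohol (–OH) is the principal characteristic group, giving the suffix -ol.
Choose the numbering such that numbering from this end puts the hydroxyl group at C-3 rather than C-9.
This places the hydroxyl at C-3; two methyl groups at C-5.
Putting it together: 5,5-dimethylundecan-3-ol.

5,5-dimethylundecan-3-ol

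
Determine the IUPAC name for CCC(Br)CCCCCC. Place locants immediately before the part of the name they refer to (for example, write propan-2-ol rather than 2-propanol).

3-bromononane

The longest continuous carbon chain has 9 atoms, so the parent hydride is nonane.
The numbering direction is chosen so that the substituent locant set {3} is lower than {7} at the first point of difference.
This places a bromo group at C-3.
Putting it together: 3-bromononane.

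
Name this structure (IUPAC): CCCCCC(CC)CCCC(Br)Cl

The longest carbon chain is 10 atoms: the parent is decane.
Number the chain so that the substituent locant set {1,1,5} is lower than {6,10,10} at the first point of difference.
That gives a bromo group at C-1; a chloro group at C-1; an ethyl group at C-5.
Substituent prefixes are cited in alphabetical order (multiplying prefixes like di-/tri- are ignored for ordering).
The name is 1-bromo-1-chloro-5-ethyldecane.

1-bromo-1-chloro-5-ethyldecane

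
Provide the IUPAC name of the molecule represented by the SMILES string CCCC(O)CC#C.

hept-1-yn-4-ol

The longest carbon chain that includes the –OH group and the multiple bond has 7 carbons, so the parent hydride is heptane.
The highest-priority functional group is an alcohol (–OH), so the name ends in -ol.
A C≡C triple bond in the chain gives the infix -yne-.
Number the chain so that numbering from this end puts the triple bond at C-1 rather than C-6.
With this numbering: the hydroxyl at C-4; the triple bond between C-1 and C-2.
Putting it together: hept-1-yn-4-ol.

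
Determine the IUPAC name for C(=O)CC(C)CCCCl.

6-chloro-3-methylhexanal

The longest carbon chain that includes the –CHO group has 6 carbons, so the parent hydride is hexane.
An aldehyde (terminal –CHO) is the principal characteristic group, giving the suffix -al.
Number the chain so that the aldehyde carbon is C-1 by definition.
That gives a chloro group at C-6; a methyl group at C-3.
Substituent prefixes are cited in alphabetical order (multiplying prefixes like di-/tri- are ignored for ordering).
The name is 6-chloro-3-methylhexanal.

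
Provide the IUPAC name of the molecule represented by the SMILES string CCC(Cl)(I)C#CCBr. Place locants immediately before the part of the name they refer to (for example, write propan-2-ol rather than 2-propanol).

1-bromo-4-chloro-4-iodohex-2-yne

The longest chain bearing the multiple bond is 6 carbons long (hexane).
The chain contains a C≡C triple bond, so the unsaturation ending is -yne.
The numbering direction is chosen so that numbering from this end puts the triple bond at C-2 rather than C-4.
That gives the triple bond between C-2 and C-3; a bromo group at C-1; a chloro group at C-4; an iodo group at C-4.
Substituent prefixes are cited in alphabetical order (multiplying prefixes like di-/tri- are ignored for ordering).
Putting it together: 1-bromo-4-chloro-4-iodohex-2-yne.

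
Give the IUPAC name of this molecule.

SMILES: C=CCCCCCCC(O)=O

Counting along the main chain through the –COOH group and the multiple bond gives 9 carbons: the parent is nonane.
A carboxylic acid (terminal –COOH) is the principal characteristic group, giving the suffix -oic acid.
A C=C double bond in the chain gives the infix -ene-.
Number the chain so that the carboxylic acid carbon is C-1 by definition.
This places the double bond between C-8 and C-9.
Putting it together: non-8-enoic acid.

non-8-enoic acid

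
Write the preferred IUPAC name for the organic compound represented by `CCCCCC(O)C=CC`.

non-2-en-4-ol

The longest carbon chain that includes the –OH group and the multiple bond has 9 carbons, so the parent hydride is nonane.
The principal characteristic group is an alcohol (–OH), named with the suffix -ol.
A C=C double bond in the chain gives the infix -ene-.
The numbering direction is chosen so that numbering from this end puts the hydroxyl group at C-4 rather than C-6.
This places the hydroxyl at C-4; the double bond between C-2 and C-3.
Assembling the pieces gives non-2-en-4-ol.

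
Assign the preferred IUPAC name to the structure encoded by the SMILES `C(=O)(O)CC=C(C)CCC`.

4-methylhept-3-enoic acid

Counting along the main chain through the –COOH group and the multiple bond gives 7 carbons: the parent is heptane.
The highest-priority functional group is a carboxylic acid (terminal –COOH), so the name ends in -oic acid.
A C=C double bond in the chain gives the infix -ene-.
The numbering direction is chosen so that the carboxylic acid carbon is C-1 by definition.
That gives the double bond between C-3 and C-4; a methyl group at C-4.
Putting it together: 4-methylhept-3-enoic acid.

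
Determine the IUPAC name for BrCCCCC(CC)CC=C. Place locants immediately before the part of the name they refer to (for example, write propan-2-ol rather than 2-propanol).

8-bromo-4-ethyloct-1-ene

The longest chain bearing the multiple bond is 8 carbons long (octane).
The chain contains a C=C double bond, so the unsaturation ending is -ene.
Number the chain so that numbering from this end puts the double bond at C-1 rather than C-7.
That gives the double bond between C-1 and C-2; a bromo group at C-8; an ethyl group at C-4.
Prefixes are listed alphabetically: bromo, ethyl.
Assembling the pieces gives 8-bromo-4-ethyloct-1-ene.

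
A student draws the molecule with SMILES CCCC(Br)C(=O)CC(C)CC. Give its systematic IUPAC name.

6-bromo-3-methylnonan-5-one

The longest chain bearing the carbonyl is 9 carbons long (nonane).
The principal characteristic group is a ketone (C=O on an internal carbon), named with the suffix -one.
The numbering direction is chosen so that the substituent locant set {3,6} is lower than {4,7} at the first point of difference.
This places the carbonyl at C-5; a bromo group at C-6; a methyl group at C-3.
Substituent prefixes are cited in alphabetical order (multiplying prefixes like di-/tri- are ignored for ordering).
The name is 6-bromo-3-methylnonan-5-one.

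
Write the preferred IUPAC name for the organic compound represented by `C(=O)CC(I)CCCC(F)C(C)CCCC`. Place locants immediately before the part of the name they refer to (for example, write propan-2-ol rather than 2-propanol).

Counting along the main chain through the –CHO group gives 12 carbons: the parent is dodecane.
The highest-priority functional group is an aldehyde (terminal –CHO), so the name ends in -al.
The numbering direction is chosen so that the aldehyde carbon is C-1 by definition.
This places a fluoro group at C-7; an iodo group at C-3; a methyl group at C-8.
The substituents are ordered alphabetically, ignoring any di-/tri- multipliers.
Assembling the pieces gives 7-fluoro-3-iodo-8-methyldodecanal.

7-fluoro-3-iodo-8-methyldodecanal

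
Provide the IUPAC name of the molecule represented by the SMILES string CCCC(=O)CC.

The longest carbon chain that includes the carbonyl has 6 carbons, so the parent hydride is hexane.
A ketone (C=O on an internal carbon) is the principal characteristic group, giving the suffix -one.
Choose the numbering such that numbering from this end puts the carbonyl group at C-3 rather than C-4.
This places the carbonyl at C-3.
Putting it together: hexan-3-one.

hexan-3-one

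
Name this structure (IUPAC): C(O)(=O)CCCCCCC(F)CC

8-fluorodecanoic acid

The longest chain bearing the –COOH group is 10 carbons long (decane).
The principal characteristic group is a carboxylic acid (terminal –COOH), named with the suffix -oic acid.
Number the chain so that the carboxylic acid carbon is C-1 by definition.
This places a fluoro group at C-8.
Assembling the pieces gives 8-fluorodecanoic acid.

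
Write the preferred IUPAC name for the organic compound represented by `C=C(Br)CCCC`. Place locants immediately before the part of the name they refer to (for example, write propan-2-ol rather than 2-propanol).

The longest chain bearing the multiple bond is 6 carbons long (hexane).
There is one C=C double bond, indicated by the ending -ene.
Choose the numbering such that numbering from this end puts the double bond at C-1 rather than C-5.
That gives the double bond between C-1 and C-2; a bromo group at C-2.
Putting it together: 2-bromohex-1-ene.

2-bromohex-1-ene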